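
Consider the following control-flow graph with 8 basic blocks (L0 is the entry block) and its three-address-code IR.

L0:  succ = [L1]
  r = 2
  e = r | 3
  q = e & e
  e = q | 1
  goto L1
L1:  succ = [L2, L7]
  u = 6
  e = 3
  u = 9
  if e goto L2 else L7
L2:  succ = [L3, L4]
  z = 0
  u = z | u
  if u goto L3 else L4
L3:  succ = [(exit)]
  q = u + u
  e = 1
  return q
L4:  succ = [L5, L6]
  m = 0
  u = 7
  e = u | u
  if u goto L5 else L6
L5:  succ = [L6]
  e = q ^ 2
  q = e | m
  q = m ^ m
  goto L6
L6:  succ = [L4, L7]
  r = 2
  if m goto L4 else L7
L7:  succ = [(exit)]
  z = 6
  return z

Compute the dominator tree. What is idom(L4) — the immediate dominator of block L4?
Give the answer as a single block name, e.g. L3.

idom tree: L1←L0 L2←L1 L3←L2 L4←L2 L5←L4 L6←L4 L7←L1
Dom∩ at merges:
  L4: preds {L2,L6}: {L0,L1,L2} ∩ {L0,L1,L2,L4,L6} = {L0,L1,L2}; idom=L2
  L6: preds {L4,L5}: {L0,L1,L2,L4} ∩ {L0,L1,L2,L4,L5} = {L0,L1,L2,L4}; idom=L4
  L7: preds {L1,L6}: {L0,L1} ∩ {L0,L1,L2,L4,L6} = {L0,L1}; idom=L1

idom(L4) = L2

Answer: L2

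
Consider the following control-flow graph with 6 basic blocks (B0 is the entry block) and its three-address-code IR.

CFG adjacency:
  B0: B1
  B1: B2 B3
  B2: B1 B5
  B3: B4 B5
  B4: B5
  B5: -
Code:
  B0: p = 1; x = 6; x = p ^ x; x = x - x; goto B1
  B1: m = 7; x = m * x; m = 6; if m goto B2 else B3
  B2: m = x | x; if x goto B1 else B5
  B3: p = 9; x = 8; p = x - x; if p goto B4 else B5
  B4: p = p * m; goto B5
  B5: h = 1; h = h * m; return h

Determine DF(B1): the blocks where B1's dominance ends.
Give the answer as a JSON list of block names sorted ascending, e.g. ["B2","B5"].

idom tree: B1←B0 B2←B1 B3←B1 B4←B3 B5←B1
Dom∩ at merges:
  B1: preds {B0,B2}: {B0} ∩ {B0,B1,B2} = {B0}; idom=B0
  B5: preds {B2,B3,B4}: {B0,B1,B2} ∩ {B0,B1,B3} ∩ {B0,B1,B3,B4} = {B0,B1}; idom=B1

DF walk-up:
  join B1 pred B0: · stop@B0
  join B1 pred B2: B2→B1 stop@B0
  join B5 pred B2: B2 stop@B1
  join B5 pred B3: B3 stop@B1
  join B5 pred B4: B4→B3 stop@B1
  B0: DF=∅
  B1: DF={B1}
  B2: DF={B1,B5}
  B3: DF={B5}
  B4: DF={B5}
  B5: DF=∅

DF(B1) = ["B1"]

Answer: ["B1"]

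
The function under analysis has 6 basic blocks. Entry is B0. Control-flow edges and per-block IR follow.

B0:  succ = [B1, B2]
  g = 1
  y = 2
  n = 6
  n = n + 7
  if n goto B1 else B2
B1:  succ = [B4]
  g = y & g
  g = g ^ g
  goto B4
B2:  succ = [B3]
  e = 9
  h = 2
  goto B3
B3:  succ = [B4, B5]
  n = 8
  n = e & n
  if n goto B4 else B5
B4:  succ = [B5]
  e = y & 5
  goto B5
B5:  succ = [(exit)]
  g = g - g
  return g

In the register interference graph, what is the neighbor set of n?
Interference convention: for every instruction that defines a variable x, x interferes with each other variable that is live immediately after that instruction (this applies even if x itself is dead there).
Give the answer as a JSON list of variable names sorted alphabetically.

Answer: ["e", "g", "y"]

Analysis:
def/use:
  B0: def={g,n,y} ue=∅
  B1: def={g} ue={g,y}
  B2: def={e,h} ue=∅
  B3: def={n} ue={e}
  B4: def={e} ue={y}
  B5: def={g} ue={g}

Liveness:
  B0: in=∅ out={g,y}
  B1: in={g,y} out={g,y}
  B2: in={g,y} out={e,g,y}
  B3: in={e,g,y} out={g,y}
  B4: in={g,y} out={g}
  B5: in={g} out=∅

Conflict graph:
  e — {g,h,n,y}
  g — {e,h,n,y}
  h — {e,g,y}
  n — {e,g,y}
  y — {e,g,h,n}

N(n) = ["e", "g", "y"]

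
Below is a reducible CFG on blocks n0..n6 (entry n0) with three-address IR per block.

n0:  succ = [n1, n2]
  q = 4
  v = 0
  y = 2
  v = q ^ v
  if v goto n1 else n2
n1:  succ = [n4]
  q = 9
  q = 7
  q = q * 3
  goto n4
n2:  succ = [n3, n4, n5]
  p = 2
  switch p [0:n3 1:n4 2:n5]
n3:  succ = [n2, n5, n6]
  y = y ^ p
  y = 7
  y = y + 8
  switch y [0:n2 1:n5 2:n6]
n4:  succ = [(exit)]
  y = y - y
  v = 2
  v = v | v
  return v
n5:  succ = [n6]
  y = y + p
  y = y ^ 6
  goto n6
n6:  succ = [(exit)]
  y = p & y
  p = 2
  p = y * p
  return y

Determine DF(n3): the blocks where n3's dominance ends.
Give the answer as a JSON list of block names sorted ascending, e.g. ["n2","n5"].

idom tree: n1←n0 n2←n0 n3←n2 n4←n0 n5←n2 n6←n2
Join-block Dom:
  n2: preds {n0,n3}: {n0} ∩ {n0,n2,n3} = {n0}; idom=n0
  n4: preds {n1,n2}: {n0,n1} ∩ {n0,n2} = {n0}; idom=n0
  n5: preds {n2,n3}: {n0,n2} ∩ {n0,n2,n3} = {n0,n2}; idom=n2
  n6: preds {n3,n5}: {n0,n2,n3} ∩ {n0,n2,n5} = {n0,n2}; idom=n2

Frontier:
  join n2 pred n0: · stop@n0
  join n2 pred n3: n3→n2 stop@n0
  join n4 pred n1: n1 stop@n0
  join n4 pred n2: n2 stop@n0
  join n5 pred n2: · stop@n2
  join n5 pred n3: n3 stop@n2
  join n6 pred n3: n3 stop@n2
  join n6 pred n5: n5 stop@n2
  DF(n0)=∅
  DF(n1)={n4}
  DF(n2)={n2,n4}
  DF(n3)={n2,n5,n6}
  DF(n4)=∅
  DF(n5)={n6}
  DF(n6)=∅

DF(n3) = ["n2", "n5", "n6"]

Answer: ["n2", "n5", "n6"]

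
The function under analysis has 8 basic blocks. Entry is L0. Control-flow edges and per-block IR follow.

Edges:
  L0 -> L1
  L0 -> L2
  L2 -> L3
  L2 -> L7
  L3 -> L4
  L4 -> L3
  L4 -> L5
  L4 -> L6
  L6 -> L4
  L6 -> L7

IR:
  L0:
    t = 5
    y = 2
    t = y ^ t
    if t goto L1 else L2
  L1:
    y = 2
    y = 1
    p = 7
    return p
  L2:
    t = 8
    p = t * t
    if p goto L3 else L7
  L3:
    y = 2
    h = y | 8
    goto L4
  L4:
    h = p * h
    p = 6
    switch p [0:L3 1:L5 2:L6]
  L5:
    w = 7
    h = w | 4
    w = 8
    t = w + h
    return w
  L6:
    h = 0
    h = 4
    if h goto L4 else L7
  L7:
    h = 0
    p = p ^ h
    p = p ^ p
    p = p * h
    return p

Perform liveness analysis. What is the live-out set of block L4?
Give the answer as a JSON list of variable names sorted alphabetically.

Answer: ["p"]

Working:
Per-block:
  L0 def {t,y} use ∅
  L1 def {p,y} use ∅
  L2 def {p,t} use ∅
  L3 def {h,y} use ∅
  L4 def {h,p} use {h,p}
  L5 def {h,t,w} use ∅
  L6 def {h} use ∅
  L7 def {h,p} use {p}

Backward fixpoint:
  L0 li=∅ lo=∅
  L1 li=∅ lo=∅
  L2 li=∅ lo={p}
  L3 li={p} lo={h,p}
  L4 li={h,p} lo={p}
  L5 li=∅ lo=∅
  L6 li={p} lo={h,p}
  L7 li={p} lo=∅

live-out(L4) = ["p"]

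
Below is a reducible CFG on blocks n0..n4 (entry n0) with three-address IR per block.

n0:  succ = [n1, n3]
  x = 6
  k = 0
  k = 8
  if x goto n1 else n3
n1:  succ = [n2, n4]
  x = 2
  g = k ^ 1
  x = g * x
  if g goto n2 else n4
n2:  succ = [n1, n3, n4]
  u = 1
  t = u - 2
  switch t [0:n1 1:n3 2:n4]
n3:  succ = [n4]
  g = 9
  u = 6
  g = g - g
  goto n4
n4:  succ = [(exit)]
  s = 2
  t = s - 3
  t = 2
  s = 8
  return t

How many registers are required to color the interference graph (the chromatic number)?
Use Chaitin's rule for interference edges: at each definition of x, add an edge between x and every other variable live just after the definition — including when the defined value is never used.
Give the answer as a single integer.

Answer: 3

Analysis:
Per-block:
  n0 def {k,x} use ∅
  n1 def {g,x} use {k}
  n2 def {t,u} use ∅
  n3 def {g,u} use ∅
  n4 def {s,t} use ∅

Live sets:
  live n0: ∅→{k}
  live n1: {k}→{k}
  live n2: {k}→{k}
  live n3: ∅→∅
  live n4: ∅→∅

Conflict graph:
  g↔{k,u,x}
  k↔{g,t,u,x}
  s↔{t}
  t↔{k,s}
  u↔{g,k}
  x↔{g,k}

Chromatic number:
  clique {g,k,u} ⇒ need ≥ 3
  3-colouring: r0={k,s}  r1={g,t}  r2={u,x}
  χ = 3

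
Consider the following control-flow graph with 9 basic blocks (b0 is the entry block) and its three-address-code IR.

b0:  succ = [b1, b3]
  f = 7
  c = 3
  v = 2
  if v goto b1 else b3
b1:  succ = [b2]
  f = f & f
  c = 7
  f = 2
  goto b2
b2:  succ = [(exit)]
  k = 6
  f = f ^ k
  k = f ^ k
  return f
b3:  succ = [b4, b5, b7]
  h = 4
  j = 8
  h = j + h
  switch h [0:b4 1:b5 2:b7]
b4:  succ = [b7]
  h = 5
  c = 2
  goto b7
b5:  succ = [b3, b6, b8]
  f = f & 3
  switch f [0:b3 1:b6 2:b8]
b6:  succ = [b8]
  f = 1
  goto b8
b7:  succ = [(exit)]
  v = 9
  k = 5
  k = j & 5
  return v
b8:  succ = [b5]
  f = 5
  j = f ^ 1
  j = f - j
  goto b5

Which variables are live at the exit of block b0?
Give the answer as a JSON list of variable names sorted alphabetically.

Per-block:
  b0: def={c,f,v} ue=∅
  b1: def={c,f} ue={f}
  b2: def={f,k} ue={f}
  b3: def={h,j} ue=∅
  b4: def={c,h} ue=∅
  b5: def={f} ue={f}
  b6: def={f} ue=∅
  b7: def={k,v} ue={j}
  b8: def={f,j} ue=∅

Liveness:
  b0 li=∅ lo={f}
  b1 li={f} lo={f}
  b2 li={f} lo=∅
  b3 li={f} lo={f,j}
  b4 li={j} lo={j}
  b5 li={f} lo={f}
  b6 li=∅ lo=∅
  b7 li={j} lo=∅
  b8 li=∅ lo={f}

live-out(b0) = ["f"]

Answer: ["f"]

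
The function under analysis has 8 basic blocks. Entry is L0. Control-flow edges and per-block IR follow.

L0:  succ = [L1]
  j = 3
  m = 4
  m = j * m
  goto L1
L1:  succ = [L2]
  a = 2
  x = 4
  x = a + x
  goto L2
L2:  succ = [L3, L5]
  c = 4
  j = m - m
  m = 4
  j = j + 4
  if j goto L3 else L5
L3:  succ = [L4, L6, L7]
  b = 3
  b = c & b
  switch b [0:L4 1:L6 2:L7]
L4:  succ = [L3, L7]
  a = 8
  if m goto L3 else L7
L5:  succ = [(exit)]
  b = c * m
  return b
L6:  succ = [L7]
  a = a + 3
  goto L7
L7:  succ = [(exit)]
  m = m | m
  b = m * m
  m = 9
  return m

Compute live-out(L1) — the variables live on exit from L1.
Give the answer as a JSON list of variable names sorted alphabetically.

def/use:
  L0: {j,m} / ∅
  L1: {a,x} / ∅
  L2: {c,j,m} / {m}
  L3: {b} / {c}
  L4: {a} / {m}
  L5: {b} / {c,m}
  L6: {a} / {a}
  L7: {b,m} / {m}

Live sets:
  L0 li=∅ lo={m}
  L1 li={m} lo={a,m}
  L2 li={a,m} lo={a,c,m}
  L3 li={a,c,m} lo={a,c,m}
  L4 li={c,m} lo={a,c,m}
  L5 li={c,m} lo=∅
  L6 li={a,m} lo={m}
  L7 li={m} lo=∅

live-out(L1) = ["a", "m"]

Answer: ["a", "m"]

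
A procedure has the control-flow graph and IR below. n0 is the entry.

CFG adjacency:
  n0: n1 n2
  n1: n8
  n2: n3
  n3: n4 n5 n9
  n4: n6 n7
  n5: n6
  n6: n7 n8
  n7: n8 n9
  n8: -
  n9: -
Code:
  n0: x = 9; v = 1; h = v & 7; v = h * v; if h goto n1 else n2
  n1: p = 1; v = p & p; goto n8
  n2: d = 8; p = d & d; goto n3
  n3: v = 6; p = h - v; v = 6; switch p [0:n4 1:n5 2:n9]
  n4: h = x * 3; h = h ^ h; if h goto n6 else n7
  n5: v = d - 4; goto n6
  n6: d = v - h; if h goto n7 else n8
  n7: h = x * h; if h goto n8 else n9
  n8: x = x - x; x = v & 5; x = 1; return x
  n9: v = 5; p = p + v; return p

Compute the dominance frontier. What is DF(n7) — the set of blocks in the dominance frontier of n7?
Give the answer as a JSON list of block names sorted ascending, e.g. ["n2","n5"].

Answer: ["n8", "n9"]

Working:
idom tree: n1←n0 n2←n0 n3←n2 n4←n3 n5←n3 n6←n3 n7←n3 n8←n0 n9←n3
Dom∩ at merges:
  n6: preds {n4,n5}: {n0,n2,n3,n4} ∩ {n0,n2,n3,n5} = {n0,n2,n3}; idom=n3
  n7: preds {n4,n6}: {n0,n2,n3,n4} ∩ {n0,n2,n3,n6} = {n0,n2,n3}; idom=n3
  n8: preds {n1,n6,n7}: {n0,n1} ∩ {n0,n2,n3,n6} ∩ {n0,n2,n3,n7} = {n0}; idom=n0
  n9: preds {n3,n7}: {n0,n2,n3} ∩ {n0,n2,n3,n7} = {n0,n2,n3}; idom=n3

DF walk-up:
  join n6 pred n4: n4 stop@n3
  join n6 pred n5: n5 stop@n3
  join n7 pred n4: n4 stop@n3
  join n7 pred n6: n6 stop@n3
  join n8 pred n1: n1 stop@n0
  join n8 pred n6: n6→n3→n2 stop@n0
  join n8 pred n7: n7→n3→n2 stop@n0
  join n9 pred n3: · stop@n3
  join n9 pred n7: n7 stop@n3
  n0 → ∅
  n1 → {n8}
  n2 → {n8}
  n3 → {n8}
  n4 → {n6,n7}
  n5 → {n6}
  n6 → {n7,n8}
  n7 → {n8,n9}
  n8 → ∅
  n9 → ∅

DF(n7) = ["n8", "n9"]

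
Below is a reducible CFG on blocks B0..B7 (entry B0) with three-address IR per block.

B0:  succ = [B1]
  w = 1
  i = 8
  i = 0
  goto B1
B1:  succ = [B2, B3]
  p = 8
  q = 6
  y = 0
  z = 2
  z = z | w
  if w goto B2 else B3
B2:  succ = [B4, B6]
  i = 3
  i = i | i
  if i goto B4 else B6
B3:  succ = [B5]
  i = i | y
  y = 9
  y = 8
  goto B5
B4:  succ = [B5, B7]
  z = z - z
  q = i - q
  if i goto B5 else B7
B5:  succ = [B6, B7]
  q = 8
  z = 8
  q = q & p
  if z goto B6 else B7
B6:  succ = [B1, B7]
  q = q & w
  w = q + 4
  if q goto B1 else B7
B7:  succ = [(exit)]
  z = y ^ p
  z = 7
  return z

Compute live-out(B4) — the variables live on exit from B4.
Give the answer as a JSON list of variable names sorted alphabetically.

Answer: ["i", "p", "w", "y"]

Working:
def/use:
  B0: def={i,w} ue=∅
  B1: def={p,q,y,z} ue={w}
  B2: def={i} ue=∅
  B3: def={i,y} ue={i,y}
  B4: def={q,z} ue={i,q,z}
  B5: def={q,z} ue={p}
  B6: def={q,w} ue={q,w}
  B7: def={z} ue={p,y}

Backward fixpoint:
  B0 li=∅ lo={i,w}
  B1 li={i,w} lo={i,p,q,w,y,z}
  B2 li={p,q,w,y,z} lo={i,p,q,w,y,z}
  B3 li={i,p,w,y} lo={i,p,w,y}
  B4 li={i,p,q,w,y,z} lo={i,p,w,y}
  B5 li={i,p,w,y} lo={i,p,q,w,y}
  B6 li={i,p,q,w,y} lo={i,p,w,y}
  B7 li={p,y} lo=∅

live-out(B4) = ["i", "p", "w", "y"]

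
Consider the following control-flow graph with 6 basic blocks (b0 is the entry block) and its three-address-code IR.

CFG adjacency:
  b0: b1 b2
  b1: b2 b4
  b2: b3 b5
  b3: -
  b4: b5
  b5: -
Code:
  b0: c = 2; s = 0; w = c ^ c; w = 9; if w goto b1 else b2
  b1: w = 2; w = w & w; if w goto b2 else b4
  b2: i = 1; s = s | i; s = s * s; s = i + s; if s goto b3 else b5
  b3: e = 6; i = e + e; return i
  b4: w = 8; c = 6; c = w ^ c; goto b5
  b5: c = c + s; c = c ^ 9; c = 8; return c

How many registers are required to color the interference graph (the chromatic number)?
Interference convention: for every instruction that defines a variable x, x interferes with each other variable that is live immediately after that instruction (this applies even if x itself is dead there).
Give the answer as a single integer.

Answer: 3

Working:
Block summaries:
  b0: {c,s,w} / ∅
  b1: {w} / ∅
  b2: {i,s} / {s}
  b3: {e,i} / ∅
  b4: {c,w} / ∅
  b5: {c} / {c,s}

Liveness:
  b0 li=∅ lo={c,s}
  b1 li={c,s} lo={c,s}
  b2 li={c,s} lo={c,s}
  b3 li=∅ lo=∅
  b4 li={s} lo={c,s}
  b5 li={c,s} lo=∅

Interference:
  c — {i,s,w}
  e — ∅
  i — {c,s}
  s — {c,i,w}
  w — {c,s}

Registers:
  {c,i,s} pairwise interfere (3-clique) ⇒ χ ≥ 3
  assign c→r0 e→r0 i→r2 s→r1 w→r2 — no edge inside a register ⇒ χ ≤ 3
  χ = 3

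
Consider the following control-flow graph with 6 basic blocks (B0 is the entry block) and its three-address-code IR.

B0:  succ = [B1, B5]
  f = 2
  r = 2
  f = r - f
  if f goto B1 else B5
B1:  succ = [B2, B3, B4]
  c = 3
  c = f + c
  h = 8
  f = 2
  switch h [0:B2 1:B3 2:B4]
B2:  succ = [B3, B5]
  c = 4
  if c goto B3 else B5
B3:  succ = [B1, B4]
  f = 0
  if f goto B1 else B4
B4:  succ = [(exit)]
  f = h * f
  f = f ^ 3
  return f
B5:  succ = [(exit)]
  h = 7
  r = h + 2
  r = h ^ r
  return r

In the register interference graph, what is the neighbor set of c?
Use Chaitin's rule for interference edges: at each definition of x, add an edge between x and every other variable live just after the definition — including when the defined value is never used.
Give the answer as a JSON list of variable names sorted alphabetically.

Answer: ["f", "h"]

Derivation:
def/use:
  B0 def {f,r} use ∅
  B1 def {c,f,h} use {f}
  B2 def {c} use ∅
  B3 def {f} use ∅
  B4 def {f} use {f,h}
  B5 def {h,r} use ∅

Backward fixpoint:
  live B0: ∅→{f}
  live B1: {f}→{f,h}
  live B2: {h}→{h}
  live B3: {h}→{f,h}
  live B4: {f,h}→∅
  live B5: ∅→∅

Interfere edges:
  c↔{f,h}
  f↔{c,h,r}
  h↔{c,f,r}
  r↔{f,h}

N(c) = ["f", "h"]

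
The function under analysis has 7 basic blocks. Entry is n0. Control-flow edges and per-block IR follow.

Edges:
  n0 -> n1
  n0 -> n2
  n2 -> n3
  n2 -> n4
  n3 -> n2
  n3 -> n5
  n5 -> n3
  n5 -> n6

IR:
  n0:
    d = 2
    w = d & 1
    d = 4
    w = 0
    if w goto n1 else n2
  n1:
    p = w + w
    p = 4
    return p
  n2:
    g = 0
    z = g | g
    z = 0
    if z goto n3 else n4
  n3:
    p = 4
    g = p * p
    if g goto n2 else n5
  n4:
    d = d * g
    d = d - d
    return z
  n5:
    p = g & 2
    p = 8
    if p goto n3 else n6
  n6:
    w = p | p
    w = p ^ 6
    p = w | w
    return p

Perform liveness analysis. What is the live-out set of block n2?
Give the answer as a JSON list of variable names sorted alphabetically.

Answer: ["d", "g", "z"]

Derivation:
Block summaries:
  n0: {d,w} / ∅
  n1: {p} / {w}
  n2: {g,z} / ∅
  n3: {g,p} / ∅
  n4: {d} / {d,g,z}
  n5: {p} / {g}
  n6: {p,w} / {p}

Live sets:
  live n0: ∅→{d,w}
  live n1: {w}→∅
  live n2: {d}→{d,g,z}
  live n3: {d}→{d,g}
  live n4: {d,g,z}→∅
  live n5: {d,g}→{d,p}
  live n6: {p}→∅

live-out(n2) = ["d", "g", "z"]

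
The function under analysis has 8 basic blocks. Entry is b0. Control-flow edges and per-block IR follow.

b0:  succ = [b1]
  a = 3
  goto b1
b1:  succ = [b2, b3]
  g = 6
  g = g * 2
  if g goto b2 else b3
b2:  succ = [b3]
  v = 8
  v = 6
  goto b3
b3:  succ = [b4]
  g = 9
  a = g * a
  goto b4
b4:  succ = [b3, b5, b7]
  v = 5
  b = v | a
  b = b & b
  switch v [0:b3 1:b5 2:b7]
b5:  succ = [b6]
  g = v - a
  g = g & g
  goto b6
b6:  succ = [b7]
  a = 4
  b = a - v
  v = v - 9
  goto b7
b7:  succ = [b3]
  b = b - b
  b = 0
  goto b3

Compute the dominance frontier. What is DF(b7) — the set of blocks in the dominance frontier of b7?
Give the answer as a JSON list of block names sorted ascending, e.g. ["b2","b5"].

idom tree: b1←b0 b2←b1 b3←b1 b4←b3 b5←b4 b6←b5 b7←b4
Dom∩ at merges:
  b3: preds {b1,b2,b4,b7}: {b0,b1} ∩ {b0,b1,b2} ∩ {b0,b1,b3,b4} ∩ {b0,b1,b3,b4,b7} = {b0,b1}; idom=b1
  b7: preds {b4,b6}: {b0,b1,b3,b4} ∩ {b0,b1,b3,b4,b5,b6} = {b0,b1,b3,b4}; idom=b4

Frontier:
  b3←b1: walk · to b1
  b3←b2: walk b2 to b1
  b3←b4: walk b4→b3 to b1
  b3←b7: walk b7→b4→b3 to b1
  b7←b4: walk · to b4
  b7←b6: walk b6→b5 to b4
  DF(b0)=∅
  DF(b1)=∅
  DF(b2)={b3}
  DF(b3)={b3}
  DF(b4)={b3}
  DF(b5)={b7}
  DF(b6)={b7}
  DF(b7)={b3}

DF(b7) = ["b3"]

Answer: ["b3"]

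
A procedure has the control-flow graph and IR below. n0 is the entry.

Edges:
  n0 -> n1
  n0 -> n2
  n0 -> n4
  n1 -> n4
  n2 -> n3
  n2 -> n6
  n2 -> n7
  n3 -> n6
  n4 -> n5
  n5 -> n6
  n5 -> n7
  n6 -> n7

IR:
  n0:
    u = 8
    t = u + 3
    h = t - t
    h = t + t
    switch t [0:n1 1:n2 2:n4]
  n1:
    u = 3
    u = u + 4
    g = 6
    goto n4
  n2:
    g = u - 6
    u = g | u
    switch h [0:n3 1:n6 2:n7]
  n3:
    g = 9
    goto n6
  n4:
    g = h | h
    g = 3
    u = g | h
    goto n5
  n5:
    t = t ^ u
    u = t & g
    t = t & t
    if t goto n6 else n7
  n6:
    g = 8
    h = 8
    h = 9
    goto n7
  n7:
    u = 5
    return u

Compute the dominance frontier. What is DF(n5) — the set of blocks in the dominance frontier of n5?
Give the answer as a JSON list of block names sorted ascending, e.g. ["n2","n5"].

Answer: ["n6", "n7"]

Working:
idom tree: n1←n0 n2←n0 n3←n2 n4←n0 n5←n4 n6←n0 n7←n0
Dom at joins:
  n4: preds {n0,n1}: {n0} ∩ {n0,n1} = {n0}; idom=n0
  n6: preds {n2,n3,n5}: {n0,n2} ∩ {n0,n2,n3} ∩ {n0,n4,n5} = {n0}; idom=n0
  n7: preds {n2,n5,n6}: {n0,n2} ∩ {n0,n4,n5} ∩ {n0,n6} = {n0}; idom=n0

DF walk-up:
  join n4 pred n0: · stop@n0
  join n4 pred n1: n1 stop@n0
  join n6 pred n2: n2 stop@n0
  join n6 pred n3: n3→n2 stop@n0
  join n6 pred n5: n5→n4 stop@n0
  join n7 pred n2: n2 stop@n0
  join n7 pred n5: n5→n4 stop@n0
  join n7 pred n6: n6 stop@n0
  n0 → ∅
  n1 → {n4}
  n2 → {n6,n7}
  n3 → {n6}
  n4 → {n6,n7}
  n5 → {n6,n7}
  n6 → {n7}
  n7 → ∅

DF(n5) = ["n6", "n7"]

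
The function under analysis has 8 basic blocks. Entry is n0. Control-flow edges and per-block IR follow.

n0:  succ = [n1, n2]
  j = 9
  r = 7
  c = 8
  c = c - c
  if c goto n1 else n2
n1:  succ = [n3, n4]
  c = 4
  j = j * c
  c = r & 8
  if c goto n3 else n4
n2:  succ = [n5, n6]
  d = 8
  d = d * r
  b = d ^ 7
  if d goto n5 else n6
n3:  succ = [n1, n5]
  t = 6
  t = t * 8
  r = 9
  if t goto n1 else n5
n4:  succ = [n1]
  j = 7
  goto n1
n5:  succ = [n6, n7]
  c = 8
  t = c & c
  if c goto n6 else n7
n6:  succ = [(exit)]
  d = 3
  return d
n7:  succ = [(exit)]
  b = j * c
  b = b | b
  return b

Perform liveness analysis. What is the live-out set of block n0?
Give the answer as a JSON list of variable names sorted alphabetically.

Answer: ["j", "r"]

Derivation:
def/use:
  n0: def={c,j,r} ue=∅
  n1: def={c,j} ue={j,r}
  n2: def={b,d} ue={r}
  n3: def={r,t} ue=∅
  n4: def={j} ue=∅
  n5: def={c,t} ue=∅
  n6: def={d} ue=∅
  n7: def={b} ue={c,j}

Liveness:
  n0: in=∅ out={j,r}
  n1: in={j,r} out={j,r}
  n2: in={j,r} out={j}
  n3: in={j} out={j,r}
  n4: in={r} out={j,r}
  n5: in={j} out={c,j}
  n6: in=∅ out=∅
  n7: in={c,j} out=∅

live-out(n0) = ["j", "r"]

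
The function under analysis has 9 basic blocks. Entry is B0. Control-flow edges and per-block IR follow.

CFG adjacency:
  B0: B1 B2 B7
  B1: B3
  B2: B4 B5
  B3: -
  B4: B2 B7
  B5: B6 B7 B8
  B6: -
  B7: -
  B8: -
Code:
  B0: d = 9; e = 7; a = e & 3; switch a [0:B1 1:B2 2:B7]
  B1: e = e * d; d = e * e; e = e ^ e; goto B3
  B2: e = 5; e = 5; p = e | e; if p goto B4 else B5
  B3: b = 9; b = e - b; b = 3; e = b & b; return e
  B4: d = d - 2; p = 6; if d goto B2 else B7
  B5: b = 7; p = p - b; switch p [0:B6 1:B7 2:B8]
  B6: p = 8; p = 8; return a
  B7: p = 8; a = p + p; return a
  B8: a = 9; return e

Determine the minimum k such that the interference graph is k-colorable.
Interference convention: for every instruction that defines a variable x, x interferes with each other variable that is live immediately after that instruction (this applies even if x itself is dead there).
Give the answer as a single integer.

Answer: 4

Derivation:
Block summaries:
  B0: def={a,d,e} ue=∅
  B1: def={d,e} ue={d,e}
  B2: def={e,p} ue=∅
  B3: def={b,e} ue={e}
  B4: def={d,p} ue={d}
  B5: def={b,p} ue={p}
  B6: def={p} ue={a}
  B7: def={a,p} ue=∅
  B8: def={a} ue={e}

Backward fixpoint:
  B0: in=∅ out={a,d,e}
  B1: in={d,e} out={e}
  B2: in={a,d} out={a,d,e,p}
  B3: in={e} out=∅
  B4: in={a,d} out={a,d}
  B5: in={a,e,p} out={a,e}
  B6: in={a} out=∅
  B7: in=∅ out=∅
  B8: in={e} out=∅

Conflict graph:
  a↔{b,d,e,p}
  b↔{a,e,p}
  d↔{a,e,p}
  e↔{a,b,d,p}
  p↔{a,b,d,e}

Colouring:
  clique {a,b,e,p} ⇒ need ≥ 4
  assign a→R0 b→R3 d→R3 e→R1 p→R2 — no edge inside a register ⇒ χ ≤ 4
  χ = 4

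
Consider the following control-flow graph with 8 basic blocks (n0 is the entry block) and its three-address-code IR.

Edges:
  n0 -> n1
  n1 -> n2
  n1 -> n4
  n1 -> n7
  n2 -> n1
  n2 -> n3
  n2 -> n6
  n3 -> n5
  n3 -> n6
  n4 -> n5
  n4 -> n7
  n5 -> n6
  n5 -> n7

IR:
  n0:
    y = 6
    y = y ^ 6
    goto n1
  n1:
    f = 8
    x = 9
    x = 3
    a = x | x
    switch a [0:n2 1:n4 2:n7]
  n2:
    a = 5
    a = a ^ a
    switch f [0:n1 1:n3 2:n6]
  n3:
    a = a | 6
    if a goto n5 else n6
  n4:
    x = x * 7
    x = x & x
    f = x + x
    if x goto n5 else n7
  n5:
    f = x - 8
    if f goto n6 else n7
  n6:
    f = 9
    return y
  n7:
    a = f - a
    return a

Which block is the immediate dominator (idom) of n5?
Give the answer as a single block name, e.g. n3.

idom tree: n1←n0 n2←n1 n3←n2 n4←n1 n5←n1 n6←n1 n7←n1
Dom∩ at merges:
  n1: preds {n0,n2}: {n0} ∩ {n0,n1,n2} = {n0}; idom=n0
  n5: preds {n3,n4}: {n0,n1,n2,n3} ∩ {n0,n1,n4} = {n0,n1}; idom=n1
  n6: preds {n2,n3,n5}: {n0,n1,n2} ∩ {n0,n1,n2,n3} ∩ {n0,n1,n5} = {n0,n1}; idom=n1
  n7: preds {n1,n4,n5}: {n0,n1} ∩ {n0,n1,n4} ∩ {n0,n1,n5} = {n0,n1}; idom=n1

idom(n5) = n1

Answer: n1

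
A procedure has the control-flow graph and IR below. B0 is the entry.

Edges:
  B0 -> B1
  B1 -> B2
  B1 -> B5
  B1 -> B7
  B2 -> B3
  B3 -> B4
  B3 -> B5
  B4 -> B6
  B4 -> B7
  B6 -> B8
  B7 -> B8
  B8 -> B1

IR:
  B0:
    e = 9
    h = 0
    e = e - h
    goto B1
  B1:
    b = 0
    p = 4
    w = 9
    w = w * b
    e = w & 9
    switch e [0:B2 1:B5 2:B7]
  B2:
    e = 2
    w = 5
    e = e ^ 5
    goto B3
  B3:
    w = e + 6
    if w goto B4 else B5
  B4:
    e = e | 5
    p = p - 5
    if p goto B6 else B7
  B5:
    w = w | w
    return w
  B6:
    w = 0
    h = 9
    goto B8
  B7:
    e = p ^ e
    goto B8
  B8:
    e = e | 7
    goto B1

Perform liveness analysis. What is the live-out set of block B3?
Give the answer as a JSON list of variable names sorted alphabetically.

Answer: ["e", "p", "w"]

Analysis:
def/use:
  B0: {e,h} / ∅
  B1: {b,e,p,w} / ∅
  B2: {e,w} / ∅
  B3: {w} / {e}
  B4: {e,p} / {e,p}
  B5: {w} / {w}
  B6: {h,w} / ∅
  B7: {e} / {e,p}
  B8: {e} / {e}

Liveness:
  B0 li=∅ lo=∅
  B1 li=∅ lo={e,p,w}
  B2 li={p} lo={e,p}
  B3 li={e,p} lo={e,p,w}
  B4 li={e,p} lo={e,p}
  B5 li={w} lo=∅
  B6 li={e} lo={e}
  B7 li={e,p} lo={e}
  B8 li={e} lo=∅

live-out(B3) = ["e", "p", "w"]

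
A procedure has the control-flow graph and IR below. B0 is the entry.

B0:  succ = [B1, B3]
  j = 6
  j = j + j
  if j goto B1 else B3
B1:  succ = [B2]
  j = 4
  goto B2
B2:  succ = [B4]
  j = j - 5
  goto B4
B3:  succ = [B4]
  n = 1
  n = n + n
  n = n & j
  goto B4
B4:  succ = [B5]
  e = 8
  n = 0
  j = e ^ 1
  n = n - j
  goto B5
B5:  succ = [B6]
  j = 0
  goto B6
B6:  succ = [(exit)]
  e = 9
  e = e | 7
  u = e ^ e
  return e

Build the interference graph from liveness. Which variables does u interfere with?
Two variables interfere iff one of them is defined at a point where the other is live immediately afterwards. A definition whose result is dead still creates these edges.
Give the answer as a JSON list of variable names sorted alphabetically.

Per-block:
  B0: {j} / ∅
  B1: {j} / ∅
  B2: {j} / {j}
  B3: {n} / {j}
  B4: {e,j,n} / ∅
  B5: {j} / ∅
  B6: {e,u} / ∅

Backward fixpoint:
  B0 li=∅ lo={j}
  B1 li=∅ lo={j}
  B2 li={j} lo=∅
  B3 li={j} lo=∅
  B4 li=∅ lo=∅
  B5 li=∅ lo=∅
  B6 li=∅ lo=∅

Conflict graph:
  e↔{n,u}
  j↔{n}
  n↔{e,j}
  u↔{e}

N(u) = ["e"]

Answer: ["e"]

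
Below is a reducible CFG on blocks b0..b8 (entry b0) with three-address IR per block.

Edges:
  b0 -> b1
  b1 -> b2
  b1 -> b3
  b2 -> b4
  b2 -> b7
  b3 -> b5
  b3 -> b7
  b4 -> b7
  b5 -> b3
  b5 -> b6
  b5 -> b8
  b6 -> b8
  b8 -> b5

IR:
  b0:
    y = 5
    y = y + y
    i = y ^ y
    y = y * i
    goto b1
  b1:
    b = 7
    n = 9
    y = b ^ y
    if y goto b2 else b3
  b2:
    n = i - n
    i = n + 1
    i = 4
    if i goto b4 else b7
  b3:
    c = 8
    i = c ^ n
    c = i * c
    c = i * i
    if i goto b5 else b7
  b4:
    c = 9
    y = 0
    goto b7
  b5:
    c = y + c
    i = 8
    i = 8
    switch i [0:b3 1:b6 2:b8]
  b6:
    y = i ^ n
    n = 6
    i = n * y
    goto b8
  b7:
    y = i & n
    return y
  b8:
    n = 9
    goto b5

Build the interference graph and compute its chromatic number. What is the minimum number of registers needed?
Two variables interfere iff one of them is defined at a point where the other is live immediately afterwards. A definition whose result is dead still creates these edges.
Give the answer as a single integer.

Answer: 4

Derivation:
Per-block:
  b0: {i,y} / ∅
  b1: {b,n,y} / {y}
  b2: {i,n} / {i,n}
  b3: {c,i} / {n}
  b4: {c,y} / ∅
  b5: {c,i} / {c,y}
  b6: {i,n,y} / {i,n}
  b7: {y} / {i,n}
  b8: {n} / ∅

Live sets:
  live b0: ∅→{i,y}
  live b1: {i,y}→{i,n,y}
  live b2: {i,n}→{i,n}
  live b3: {n,y}→{c,i,n,y}
  live b4: {i,n}→{i,n}
  live b5: {c,n,y}→{c,i,n,y}
  live b6: {c,i,n}→{c,y}
  live b7: {i,n}→∅
  live b8: {c,y}→{c,n,y}

Interfere edges:
  b: {i,n,y}
  c: {i,n,y}
  i: {b,c,n,y}
  n: {b,c,i,y}
  y: {b,c,i,n}

Registers:
  lower bound: {b,i,n,y} mutually conflict ⇒ χ ≥ 4
  4-colouring: c0={i}  c1={n}  c2={y}  c3={b,c}
  χ = 4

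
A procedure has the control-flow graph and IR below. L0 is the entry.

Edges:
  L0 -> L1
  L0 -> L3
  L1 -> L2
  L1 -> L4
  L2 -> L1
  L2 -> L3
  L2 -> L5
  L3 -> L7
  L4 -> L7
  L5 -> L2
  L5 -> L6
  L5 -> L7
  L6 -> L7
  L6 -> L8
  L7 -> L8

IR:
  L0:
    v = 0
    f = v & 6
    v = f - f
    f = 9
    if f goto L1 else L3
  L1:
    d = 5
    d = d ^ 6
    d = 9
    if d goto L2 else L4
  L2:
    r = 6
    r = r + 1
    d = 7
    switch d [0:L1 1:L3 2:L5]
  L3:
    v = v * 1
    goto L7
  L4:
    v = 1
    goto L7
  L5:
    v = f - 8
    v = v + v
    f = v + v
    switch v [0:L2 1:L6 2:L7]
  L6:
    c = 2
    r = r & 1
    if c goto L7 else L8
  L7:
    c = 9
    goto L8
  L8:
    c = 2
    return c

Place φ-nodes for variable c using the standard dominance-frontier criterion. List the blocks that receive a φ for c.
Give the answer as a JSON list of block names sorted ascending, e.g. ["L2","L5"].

idom tree: L1←L0 L2←L1 L3←L0 L4←L1 L5←L2 L6←L5 L7←L0 L8←L0
Dom∩ at merges:
  L1: preds {L0,L2}: {L0} ∩ {L0,L1,L2} = {L0}; idom=L0
  L2: preds {L1,L5}: {L0,L1} ∩ {L0,L1,L2,L5} = {L0,L1}; idom=L1
  L3: preds {L0,L2}: {L0} ∩ {L0,L1,L2} = {L0}; idom=L0
  L7: preds {L3,L4,L5,L6}: {L0,L3} ∩ {L0,L1,L4} ∩ {L0,L1,L2,L5} ∩ {L0,L1,L2,L5,L6} = {L0}; idom=L0
  L8: preds {L6,L7}: {L0,L1,L2,L5,L6} ∩ {L0,L7} = {L0}; idom=L0

DF walk-up:
  L1←L0: walk · to L0
  L1←L2: walk L2→L1 to L0
  L2←L1: walk · to L1
  L2←L5: walk L5→L2 to L1
  L3←L0: walk · to L0
  L3←L2: walk L2→L1 to L0
  L7←L3: walk L3 to L0
  L7←L4: walk L4→L1 to L0
  L7←L5: walk L5→L2→L1 to L0
  L7←L6: walk L6→L5→L2→L1 to L0
  L8←L6: walk L6→L5→L2→L1 to L0
  L8←L7: walk L7 to L0
  DF(L0)=∅
  DF(L1)={L1,L3,L7,L8}
  DF(L2)={L1,L2,L3,L7,L8}
  DF(L3)={L7}
  DF(L4)={L7}
  DF(L5)={L2,L7,L8}
  DF(L6)={L7,L8}
  DF(L7)={L8}
  DF(L8)=∅

φ for c: defs {L6,L7,L8}
  DF⁺ = {L7,L8}

Answer: ["L7", "L8"]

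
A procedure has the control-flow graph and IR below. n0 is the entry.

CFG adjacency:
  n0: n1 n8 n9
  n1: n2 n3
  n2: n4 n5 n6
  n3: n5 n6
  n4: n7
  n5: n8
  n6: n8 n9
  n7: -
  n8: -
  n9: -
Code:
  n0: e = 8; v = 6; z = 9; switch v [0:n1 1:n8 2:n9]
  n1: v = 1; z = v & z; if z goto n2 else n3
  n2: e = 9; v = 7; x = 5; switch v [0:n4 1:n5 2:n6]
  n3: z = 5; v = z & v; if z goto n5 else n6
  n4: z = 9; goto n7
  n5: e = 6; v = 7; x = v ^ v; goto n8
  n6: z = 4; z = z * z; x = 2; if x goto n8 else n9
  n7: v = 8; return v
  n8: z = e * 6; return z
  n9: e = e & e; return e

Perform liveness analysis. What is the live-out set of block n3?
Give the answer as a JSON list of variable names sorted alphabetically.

Answer: ["e"]

Working:
Block summaries:
  n0: def={e,v,z} ue=∅
  n1: def={v,z} ue={z}
  n2: def={e,v,x} ue=∅
  n3: def={v,z} ue={v}
  n4: def={z} ue=∅
  n5: def={e,v,x} ue=∅
  n6: def={x,z} ue=∅
  n7: def={v} ue=∅
  n8: def={z} ue={e}
  n9: def={e} ue={e}

Liveness:
  n0: in=∅ out={e,z}
  n1: in={e,z} out={e,v}
  n2: in=∅ out={e}
  n3: in={e,v} out={e}
  n4: in=∅ out=∅
  n5: in=∅ out={e}
  n6: in={e} out={e}
  n7: in=∅ out=∅
  n8: in={e} out=∅
  n9: in={e} out=∅

live-out(n3) = ["e"]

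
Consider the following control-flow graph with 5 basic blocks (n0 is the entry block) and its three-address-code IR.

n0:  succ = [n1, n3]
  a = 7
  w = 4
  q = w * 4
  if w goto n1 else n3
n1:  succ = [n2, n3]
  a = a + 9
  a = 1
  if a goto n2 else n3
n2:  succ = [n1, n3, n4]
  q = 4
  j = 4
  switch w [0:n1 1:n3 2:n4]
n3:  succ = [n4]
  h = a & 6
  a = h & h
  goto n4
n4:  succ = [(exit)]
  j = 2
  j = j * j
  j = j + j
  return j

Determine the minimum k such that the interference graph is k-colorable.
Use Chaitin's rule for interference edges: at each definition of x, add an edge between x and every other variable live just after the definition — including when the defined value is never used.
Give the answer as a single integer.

Answer: 3

Derivation:
Per-block:
  n0: {a,q,w} / ∅
  n1: {a} / {a}
  n2: {j,q} / {w}
  n3: {a,h} / {a}
  n4: {j} / ∅

Liveness:
  live n0: ∅→{a,w}
  live n1: {a,w}→{a,w}
  live n2: {a,w}→{a,w}
  live n3: {a}→∅
  live n4: ∅→∅

Interfere edges:
  a↔{j,q,w}
  h↔∅
  j↔{a,w}
  q↔{a,w}
  w↔{a,j,q}

Colouring:
  clique {a,j,w} ⇒ need ≥ 3
  assign a→c0 h→c0 j→c2 q→c2 w→c1 — no edge inside a register ⇒ χ ≤ 3
  χ = 3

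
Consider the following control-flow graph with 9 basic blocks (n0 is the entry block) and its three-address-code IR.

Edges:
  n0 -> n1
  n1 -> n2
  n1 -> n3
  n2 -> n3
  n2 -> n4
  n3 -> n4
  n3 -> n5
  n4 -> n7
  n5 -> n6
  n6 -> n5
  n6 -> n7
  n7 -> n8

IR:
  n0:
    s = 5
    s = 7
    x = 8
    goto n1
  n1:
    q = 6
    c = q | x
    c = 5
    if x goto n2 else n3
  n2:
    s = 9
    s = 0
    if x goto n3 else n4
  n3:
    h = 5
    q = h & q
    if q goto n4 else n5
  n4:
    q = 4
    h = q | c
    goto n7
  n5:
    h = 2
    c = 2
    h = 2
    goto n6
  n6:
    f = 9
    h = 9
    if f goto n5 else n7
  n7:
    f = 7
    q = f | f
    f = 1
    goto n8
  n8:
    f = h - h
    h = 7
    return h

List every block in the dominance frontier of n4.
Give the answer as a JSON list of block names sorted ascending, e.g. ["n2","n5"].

idom tree: n1←n0 n2←n1 n3←n1 n4←n1 n5←n3 n6←n5 n7←n1 n8←n7
Dom at joins:
  n3: preds {n1,n2}: {n0,n1} ∩ {n0,n1,n2} = {n0,n1}; idom=n1
  n4: preds {n2,n3}: {n0,n1,n2} ∩ {n0,n1,n3} = {n0,n1}; idom=n1
  n5: preds {n3,n6}: {n0,n1,n3} ∩ {n0,n1,n3,n5,n6} = {n0,n1,n3}; idom=n3
  n7: preds {n4,n6}: {n0,n1,n4} ∩ {n0,n1,n3,n5,n6} = {n0,n1}; idom=n1

Frontier:
  n3←n1: walk · to n1
  n3←n2: walk n2 to n1
  n4←n2: walk n2 to n1
  n4←n3: walk n3 to n1
  n5←n3: walk · to n3
  n5←n6: walk n6→n5 to n3
  n7←n4: walk n4 to n1
  n7←n6: walk n6→n5→n3 to n1
  n0 → ∅
  n1 → ∅
  n2 → {n3,n4}
  n3 → {n4,n7}
  n4 → {n7}
  n5 → {n5,n7}
  n6 → {n5,n7}
  n7 → ∅
  n8 → ∅

DF(n4) = ["n7"]

Answer: ["n7"]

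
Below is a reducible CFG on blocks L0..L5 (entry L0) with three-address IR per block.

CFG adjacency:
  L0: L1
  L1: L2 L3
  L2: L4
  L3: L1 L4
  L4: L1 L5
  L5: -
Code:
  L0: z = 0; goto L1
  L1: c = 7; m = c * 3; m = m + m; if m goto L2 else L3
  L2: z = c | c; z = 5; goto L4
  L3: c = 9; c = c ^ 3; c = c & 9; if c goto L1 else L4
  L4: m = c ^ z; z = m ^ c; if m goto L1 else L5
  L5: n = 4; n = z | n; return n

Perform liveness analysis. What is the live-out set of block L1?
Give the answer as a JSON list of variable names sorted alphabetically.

Answer: ["c", "z"]

Derivation:
def/use:
  L0: {z} / ∅
  L1: {c,m} / ∅
  L2: {z} / {c}
  L3: {c} / ∅
  L4: {m,z} / {c,z}
  L5: {n} / {z}

Live sets:
  live L0: ∅→{z}
  live L1: {z}→{c,z}
  live L2: {c}→{c,z}
  live L3: {z}→{c,z}
  live L4: {c,z}→{z}
  live L5: {z}→∅

live-out(L1) = ["c", "z"]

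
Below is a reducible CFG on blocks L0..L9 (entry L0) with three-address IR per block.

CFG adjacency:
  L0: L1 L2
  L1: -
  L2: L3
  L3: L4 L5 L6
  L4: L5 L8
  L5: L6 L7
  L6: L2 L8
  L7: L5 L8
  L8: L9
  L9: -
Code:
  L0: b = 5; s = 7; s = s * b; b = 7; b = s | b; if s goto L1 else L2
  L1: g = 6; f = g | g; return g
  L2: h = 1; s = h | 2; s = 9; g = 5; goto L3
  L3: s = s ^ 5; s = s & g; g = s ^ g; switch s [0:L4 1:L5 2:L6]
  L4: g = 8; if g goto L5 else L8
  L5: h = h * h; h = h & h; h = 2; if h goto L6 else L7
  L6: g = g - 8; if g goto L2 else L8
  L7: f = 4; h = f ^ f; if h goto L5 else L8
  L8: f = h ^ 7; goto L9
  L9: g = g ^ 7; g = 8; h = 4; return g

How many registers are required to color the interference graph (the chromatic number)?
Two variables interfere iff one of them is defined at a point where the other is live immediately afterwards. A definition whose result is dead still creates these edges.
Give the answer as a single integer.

Per-block:
  L0 def {b,s} use ∅
  L1 def {f,g} use ∅
  L2 def {g,h,s} use ∅
  L3 def {g,s} use {g,s}
  L4 def {g} use ∅
  L5 def {h} use {h}
  L6 def {g} use {g}
  L7 def {f,h} use ∅
  L8 def {f} use {h}
  L9 def {g,h} use {g}

Liveness:
  L0 li=∅ lo=∅
  L1 li=∅ lo=∅
  L2 li=∅ lo={g,h,s}
  L3 li={g,h,s} lo={g,h}
  L4 li={h} lo={g,h}
  L5 li={g,h} lo={g,h}
  L6 li={g,h} lo={g,h}
  L7 li={g} lo={g,h}
  L8 li={g,h} lo={g}
  L9 li={g} lo=∅

Interfere edges:
  b — {s}
  f — {g}
  g — {f,h,s}
  h — {g,s}
  s — {b,g,h}

Registers:
  lower bound: {g,h,s} mutually conflict ⇒ χ ≥ 3
  assign b→r0 f→r1 g→r0 h→r2 s→r1 — no edge inside a register ⇒ χ ≤ 3
  χ = 3

Answer: 3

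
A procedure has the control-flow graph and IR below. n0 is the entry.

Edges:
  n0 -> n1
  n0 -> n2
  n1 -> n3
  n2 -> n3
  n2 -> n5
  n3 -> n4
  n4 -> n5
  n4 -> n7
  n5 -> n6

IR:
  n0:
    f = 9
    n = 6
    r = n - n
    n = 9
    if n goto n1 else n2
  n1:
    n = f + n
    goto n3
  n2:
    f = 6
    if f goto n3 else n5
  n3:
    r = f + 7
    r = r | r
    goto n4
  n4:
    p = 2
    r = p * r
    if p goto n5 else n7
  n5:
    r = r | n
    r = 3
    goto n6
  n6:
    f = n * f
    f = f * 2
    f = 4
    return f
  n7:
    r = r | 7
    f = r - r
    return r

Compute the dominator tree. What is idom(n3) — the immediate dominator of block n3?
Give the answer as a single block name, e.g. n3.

idom tree: n1←n0 n2←n0 n3←n0 n4←n3 n5←n0 n6←n5 n7←n4
Dom∩ at merges:
  n3: preds {n1,n2}: {n0,n1} ∩ {n0,n2} = {n0}; idom=n0
  n5: preds {n2,n4}: {n0,n2} ∩ {n0,n3,n4} = {n0}; idom=n0

idom(n3) = n0

Answer: n0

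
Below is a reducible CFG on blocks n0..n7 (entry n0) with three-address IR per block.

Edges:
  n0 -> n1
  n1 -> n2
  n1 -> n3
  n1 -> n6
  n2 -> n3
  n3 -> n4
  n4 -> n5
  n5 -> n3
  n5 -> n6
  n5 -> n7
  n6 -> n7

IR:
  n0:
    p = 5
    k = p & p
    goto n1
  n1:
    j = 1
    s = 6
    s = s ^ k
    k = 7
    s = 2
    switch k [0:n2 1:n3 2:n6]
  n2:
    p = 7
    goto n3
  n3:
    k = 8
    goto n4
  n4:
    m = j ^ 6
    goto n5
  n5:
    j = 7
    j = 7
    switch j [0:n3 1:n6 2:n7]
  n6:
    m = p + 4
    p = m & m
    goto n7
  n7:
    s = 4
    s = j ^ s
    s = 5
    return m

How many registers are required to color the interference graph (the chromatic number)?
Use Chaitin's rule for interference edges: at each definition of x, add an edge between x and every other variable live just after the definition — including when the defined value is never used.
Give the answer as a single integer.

Answer: 4

Analysis:
def/use:
  n0: {k,p} / ∅
  n1: {j,k,s} / {k}
  n2: {p} / ∅
  n3: {k} / ∅
  n4: {m} / {j}
  n5: {j} / ∅
  n6: {m,p} / {p}
  n7: {s} / {j,m}

Live sets:
  n0 li=∅ lo={k,p}
  n1 li={k,p} lo={j,p}
  n2 li={j} lo={j,p}
  n3 li={j,p} lo={j,p}
  n4 li={j,p} lo={m,p}
  n5 li={m,p} lo={j,m,p}
  n6 li={j,p} lo={j,m}
  n7 li={j,m} lo=∅

Interfere edges:
  j: {k,m,p,s}
  k: {j,p,s}
  m: {j,p,s}
  p: {j,k,m,s}
  s: {j,k,m,p}

Colouring:
  lower bound: {j,k,p,s} mutually conflict ⇒ χ ≥ 4
  4-colouring: R0={j}  R1={p}  R2={s}  R3={k,m}
  χ = 4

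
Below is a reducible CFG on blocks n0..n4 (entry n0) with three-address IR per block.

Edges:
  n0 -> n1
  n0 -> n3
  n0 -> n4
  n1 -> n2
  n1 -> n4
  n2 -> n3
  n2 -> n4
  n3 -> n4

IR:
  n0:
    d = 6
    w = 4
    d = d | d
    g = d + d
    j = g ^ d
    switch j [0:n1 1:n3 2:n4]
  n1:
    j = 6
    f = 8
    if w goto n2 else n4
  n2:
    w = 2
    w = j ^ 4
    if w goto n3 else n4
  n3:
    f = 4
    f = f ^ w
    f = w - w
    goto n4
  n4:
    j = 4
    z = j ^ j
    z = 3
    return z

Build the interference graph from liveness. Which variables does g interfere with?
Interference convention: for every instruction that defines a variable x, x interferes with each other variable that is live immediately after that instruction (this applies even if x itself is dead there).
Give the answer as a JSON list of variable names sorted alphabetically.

Answer: ["d", "w"]

Analysis:
Block summaries:
  n0 def {d,g,j,w} use ∅
  n1 def {f,j} use {w}
  n2 def {w} use {j}
  n3 def {f} use {w}
  n4 def {j,z} use ∅

Live sets:
  n0: in=∅ out={w}
  n1: in={w} out={j}
  n2: in={j} out={w}
  n3: in={w} out=∅
  n4: in=∅ out=∅

Conflict graph:
  d↔{g,w}
  f↔{j,w}
  g↔{d,w}
  j↔{f,w}
  w↔{d,f,g,j}
  z↔∅

N(g) = ["d", "w"]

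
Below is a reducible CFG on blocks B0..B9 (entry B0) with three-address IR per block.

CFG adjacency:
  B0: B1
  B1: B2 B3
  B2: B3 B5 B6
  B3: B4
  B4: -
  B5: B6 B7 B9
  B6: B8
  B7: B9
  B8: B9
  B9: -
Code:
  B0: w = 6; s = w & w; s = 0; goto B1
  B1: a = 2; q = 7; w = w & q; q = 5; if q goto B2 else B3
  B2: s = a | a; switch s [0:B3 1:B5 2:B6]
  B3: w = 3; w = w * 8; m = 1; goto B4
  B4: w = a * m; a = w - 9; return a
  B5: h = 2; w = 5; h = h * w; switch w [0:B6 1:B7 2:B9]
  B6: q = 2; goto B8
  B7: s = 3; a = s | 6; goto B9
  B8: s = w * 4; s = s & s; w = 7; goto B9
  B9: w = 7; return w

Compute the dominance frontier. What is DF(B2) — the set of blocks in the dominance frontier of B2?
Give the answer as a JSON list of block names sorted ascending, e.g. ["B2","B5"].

Answer: ["B3"]

Derivation:
idom tree: B1←B0 B2←B1 B3←B1 B4←B3 B5←B2 B6←B2 B7←B5 B8←B6 B9←B2
Join-block Dom:
  B3: preds {B1,B2}: {B0,B1} ∩ {B0,B1,B2} = {B0,B1}; idom=B1
  B6: preds {B2,B5}: {B0,B1,B2} ∩ {B0,B1,B2,B5} = {B0,B1,B2}; idom=B2
  B9: preds {B5,B7,B8}: {B0,B1,B2,B5} ∩ {B0,B1,B2,B5,B7} ∩ {B0,B1,B2,B6,B8} = {B0,B1,B2}; idom=B2

DF walk-up:
  join B3 pred B1: · stop@B1
  join B3 pred B2: B2 stop@B1
  join B6 pred B2: · stop@B2
  join B6 pred B5: B5 stop@B2
  join B9 pred B5: B5 stop@B2
  join B9 pred B7: B7→B5 stop@B2
  join B9 pred B8: B8→B6 stop@B2
  B0: DF=∅
  B1: DF=∅
  B2: DF={B3}
  B3: DF=∅
  B4: DF=∅
  B5: DF={B6,B9}
  B6: DF={B9}
  B7: DF={B9}
  B8: DF={B9}
  B9: DF=∅

DF(B2) = ["B3"]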